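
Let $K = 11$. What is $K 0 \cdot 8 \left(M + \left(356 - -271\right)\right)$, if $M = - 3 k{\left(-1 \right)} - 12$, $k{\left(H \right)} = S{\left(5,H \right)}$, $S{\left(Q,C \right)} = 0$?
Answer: $0$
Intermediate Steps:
$k{\left(H \right)} = 0$
$M = -12$ ($M = \left(-3\right) 0 - 12 = 0 - 12 = -12$)
$K 0 \cdot 8 \left(M + \left(356 - -271\right)\right) = 11 \cdot 0 \cdot 8 \left(-12 + \left(356 - -271\right)\right) = 0 \cdot 8 \left(-12 + \left(356 + 271\right)\right) = 0 \left(-12 + 627\right) = 0 \cdot 615 = 0$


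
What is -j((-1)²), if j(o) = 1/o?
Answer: -1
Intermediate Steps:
-j((-1)²) = -1/((-1)²) = -1/1 = -1*1 = -1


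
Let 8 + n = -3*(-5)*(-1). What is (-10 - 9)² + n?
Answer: 338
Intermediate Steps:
n = -23 (n = -8 - 3*(-5)*(-1) = -8 + 15*(-1) = -8 - 15 = -23)
(-10 - 9)² + n = (-10 - 9)² - 23 = (-19)² - 23 = 361 - 23 = 338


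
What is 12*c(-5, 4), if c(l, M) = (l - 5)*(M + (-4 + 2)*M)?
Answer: 480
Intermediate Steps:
c(l, M) = -M*(-5 + l) (c(l, M) = (-5 + l)*(M - 2*M) = (-5 + l)*(-M) = -M*(-5 + l))
12*c(-5, 4) = 12*(4*(5 - 1*(-5))) = 12*(4*(5 + 5)) = 12*(4*10) = 12*40 = 480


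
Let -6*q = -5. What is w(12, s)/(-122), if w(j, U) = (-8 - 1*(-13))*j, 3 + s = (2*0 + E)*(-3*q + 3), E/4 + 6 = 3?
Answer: -30/61 ≈ -0.49180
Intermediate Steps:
q = ⅚ (q = -⅙*(-5) = ⅚ ≈ 0.83333)
E = -12 (E = -24 + 4*3 = -24 + 12 = -12)
s = -9 (s = -3 + (2*0 - 12)*(-3*⅚ + 3) = -3 + (0 - 12)*(-5/2 + 3) = -3 - 12*½ = -3 - 6 = -9)
w(j, U) = 5*j (w(j, U) = (-8 + 13)*j = 5*j)
w(12, s)/(-122) = (5*12)/(-122) = 60*(-1/122) = -30/61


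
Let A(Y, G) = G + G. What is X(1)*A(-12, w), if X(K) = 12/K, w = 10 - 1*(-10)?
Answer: 480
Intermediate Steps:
w = 20 (w = 10 + 10 = 20)
A(Y, G) = 2*G
X(1)*A(-12, w) = (12/1)*(2*20) = (12*1)*40 = 12*40 = 480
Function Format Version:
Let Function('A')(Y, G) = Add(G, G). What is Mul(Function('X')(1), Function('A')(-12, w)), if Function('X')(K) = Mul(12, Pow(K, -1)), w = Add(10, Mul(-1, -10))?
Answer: 480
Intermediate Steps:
w = 20 (w = Add(10, 10) = 20)
Function('A')(Y, G) = Mul(2, G)
Mul(Function('X')(1), Function('A')(-12, w)) = Mul(Mul(12, Pow(1, -1)), Mul(2, 20)) = Mul(Mul(12, 1), 40) = Mul(12, 40) = 480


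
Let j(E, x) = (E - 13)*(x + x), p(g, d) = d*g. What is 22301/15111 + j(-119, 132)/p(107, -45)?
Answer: 70440827/8084385 ≈ 8.7132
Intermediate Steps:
j(E, x) = 2*x*(-13 + E) (j(E, x) = (-13 + E)*(2*x) = 2*x*(-13 + E))
22301/15111 + j(-119, 132)/p(107, -45) = 22301/15111 + (2*132*(-13 - 119))/((-45*107)) = 22301*(1/15111) + (2*132*(-132))/(-4815) = 22301/15111 - 34848*(-1/4815) = 22301/15111 + 3872/535 = 70440827/8084385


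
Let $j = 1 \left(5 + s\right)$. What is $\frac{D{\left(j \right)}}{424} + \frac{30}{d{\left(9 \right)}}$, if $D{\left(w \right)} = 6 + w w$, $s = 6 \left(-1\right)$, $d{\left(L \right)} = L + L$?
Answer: $\frac{2141}{1272} \approx 1.6832$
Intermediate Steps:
$d{\left(L \right)} = 2 L$
$s = -6$
$j = -1$ ($j = 1 \left(5 - 6\right) = 1 \left(-1\right) = -1$)
$D{\left(w \right)} = 6 + w^{2}$
$\frac{D{\left(j \right)}}{424} + \frac{30}{d{\left(9 \right)}} = \frac{6 + \left(-1\right)^{2}}{424} + \frac{30}{2 \cdot 9} = \left(6 + 1\right) \frac{1}{424} + \frac{30}{18} = 7 \cdot \frac{1}{424} + 30 \cdot \frac{1}{18} = \frac{7}{424} + \frac{5}{3} = \frac{2141}{1272}$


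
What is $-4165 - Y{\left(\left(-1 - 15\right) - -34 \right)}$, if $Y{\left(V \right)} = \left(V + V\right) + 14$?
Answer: $-4215$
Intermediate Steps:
$Y{\left(V \right)} = 14 + 2 V$ ($Y{\left(V \right)} = 2 V + 14 = 14 + 2 V$)
$-4165 - Y{\left(\left(-1 - 15\right) - -34 \right)} = -4165 - \left(14 + 2 \left(\left(-1 - 15\right) - -34\right)\right) = -4165 - \left(14 + 2 \left(-16 + 34\right)\right) = -4165 - \left(14 + 2 \cdot 18\right) = -4165 - \left(14 + 36\right) = -4165 - 50 = -4215$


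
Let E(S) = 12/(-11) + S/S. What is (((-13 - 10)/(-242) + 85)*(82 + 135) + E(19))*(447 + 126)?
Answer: 2560541607/242 ≈ 1.0581e+7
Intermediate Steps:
E(S) = -1/11 (E(S) = 12*(-1/11) + 1 = -12/11 + 1 = -1/11)
(((-13 - 10)/(-242) + 85)*(82 + 135) + E(19))*(447 + 126) = (((-13 - 10)/(-242) + 85)*(82 + 135) - 1/11)*(447 + 126) = ((-23*(-1/242) + 85)*217 - 1/11)*573 = ((23/242 + 85)*217 - 1/11)*573 = ((20593/242)*217 - 1/11)*573 = (4468681/242 - 1/11)*573 = (4468659/242)*573 = 2560541607/242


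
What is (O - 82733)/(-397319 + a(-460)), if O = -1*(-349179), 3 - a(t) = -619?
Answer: -266446/396697 ≈ -0.67166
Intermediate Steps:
a(t) = 622 (a(t) = 3 - 1*(-619) = 3 + 619 = 622)
O = 349179
(O - 82733)/(-397319 + a(-460)) = (349179 - 82733)/(-397319 + 622) = 266446/(-396697) = 266446*(-1/396697) = -266446/396697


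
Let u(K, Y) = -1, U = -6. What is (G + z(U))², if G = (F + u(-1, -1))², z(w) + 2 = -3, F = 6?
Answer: 400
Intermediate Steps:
z(w) = -5 (z(w) = -2 - 3 = -5)
G = 25 (G = (6 - 1)² = 5² = 25)
(G + z(U))² = (25 - 5)² = 20² = 400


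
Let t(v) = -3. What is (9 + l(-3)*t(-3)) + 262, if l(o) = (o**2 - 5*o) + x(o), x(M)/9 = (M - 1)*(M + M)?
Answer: -449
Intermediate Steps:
x(M) = 18*M*(-1 + M) (x(M) = 9*((M - 1)*(M + M)) = 9*((-1 + M)*(2*M)) = 9*(2*M*(-1 + M)) = 18*M*(-1 + M))
l(o) = o**2 - 5*o + 18*o*(-1 + o) (l(o) = (o**2 - 5*o) + 18*o*(-1 + o) = o**2 - 5*o + 18*o*(-1 + o))
(9 + l(-3)*t(-3)) + 262 = (9 - 3*(-23 + 19*(-3))*(-3)) + 262 = (9 - 3*(-23 - 57)*(-3)) + 262 = (9 - 3*(-80)*(-3)) + 262 = (9 + 240*(-3)) + 262 = (9 - 720) + 262 = -711 + 262 = -449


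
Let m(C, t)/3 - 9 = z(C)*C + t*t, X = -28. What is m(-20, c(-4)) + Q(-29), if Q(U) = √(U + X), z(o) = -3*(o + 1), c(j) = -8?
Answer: -3201 + I*√57 ≈ -3201.0 + 7.5498*I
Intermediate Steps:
z(o) = -3 - 3*o (z(o) = -3*(1 + o) = -3 - 3*o)
Q(U) = √(-28 + U) (Q(U) = √(U - 28) = √(-28 + U))
m(C, t) = 27 + 3*t² + 3*C*(-3 - 3*C) (m(C, t) = 27 + 3*((-3 - 3*C)*C + t*t) = 27 + 3*(C*(-3 - 3*C) + t²) = 27 + 3*(t² + C*(-3 - 3*C)) = 27 + (3*t² + 3*C*(-3 - 3*C)) = 27 + 3*t² + 3*C*(-3 - 3*C))
m(-20, c(-4)) + Q(-29) = (27 + 3*(-8)² - 9*(-20)*(1 - 20)) + √(-28 - 29) = (27 + 3*64 - 9*(-20)*(-19)) + √(-57) = (27 + 192 - 3420) + I*√57 = -3201 + I*√57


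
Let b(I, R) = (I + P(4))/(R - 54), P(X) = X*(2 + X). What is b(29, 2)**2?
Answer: 2809/2704 ≈ 1.0388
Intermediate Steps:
b(I, R) = (24 + I)/(-54 + R) (b(I, R) = (I + 4*(2 + 4))/(R - 54) = (I + 4*6)/(-54 + R) = (I + 24)/(-54 + R) = (24 + I)/(-54 + R))
b(29, 2)**2 = ((24 + 29)/(-54 + 2))**2 = (53/(-52))**2 = (-1/52*53)**2 = (-53/52)**2 = 2809/2704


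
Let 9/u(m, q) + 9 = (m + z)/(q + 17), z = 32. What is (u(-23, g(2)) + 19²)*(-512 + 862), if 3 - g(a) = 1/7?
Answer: 8314775/66 ≈ 1.2598e+5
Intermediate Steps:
g(a) = 20/7 (g(a) = 3 - 1/7 = 3 - 1*⅐ = 3 - ⅐ = 20/7)
u(m, q) = 9/(-9 + (32 + m)/(17 + q)) (u(m, q) = 9/(-9 + (m + 32)/(q + 17)) = 9/(-9 + (32 + m)/(17 + q)))
(u(-23, g(2)) + 19²)*(-512 + 862) = (9*(17 + 20/7)/(-121 - 23 - 9*20/7) + 19²)*(-512 + 862) = (9*(139/7)/(-121 - 23 - 180/7) + 361)*350 = (9*(139/7)/(-1188/7) + 361)*350 = (9*(-7/1188)*(139/7) + 361)*350 = (-139/132 + 361)*350 = (47513/132)*350 = 8314775/66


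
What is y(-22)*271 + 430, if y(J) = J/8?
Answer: -1261/4 ≈ -315.25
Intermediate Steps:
y(J) = J/8 (y(J) = J*(⅛) = J/8)
y(-22)*271 + 430 = ((⅛)*(-22))*271 + 430 = -11/4*271 + 430 = -2981/4 + 430 = -1261/4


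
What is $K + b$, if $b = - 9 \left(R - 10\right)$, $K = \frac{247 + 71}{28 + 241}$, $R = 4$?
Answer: $\frac{14844}{269} \approx 55.182$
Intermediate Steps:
$K = \frac{318}{269} \approx 1.1822$
$b = 54$ ($b = - 9 \left(4 - 10\right) = \left(-9\right) \left(-6\right) = 54$)
$K + b = \frac{318}{269} + 54 = \frac{14844}{269}$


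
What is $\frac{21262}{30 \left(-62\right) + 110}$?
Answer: $- \frac{10631}{875} \approx -12.15$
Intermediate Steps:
$\frac{21262}{30 \left(-62\right) + 110} = \frac{21262}{-1860 + 110} = \frac{21262}{-1750} = 21262 \left(- \frac{1}{1750}\right) = - \frac{10631}{875}$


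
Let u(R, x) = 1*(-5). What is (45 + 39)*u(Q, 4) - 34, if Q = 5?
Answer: -454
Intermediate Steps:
u(R, x) = -5
(45 + 39)*u(Q, 4) - 34 = (45 + 39)*(-5) - 34 = 84*(-5) - 34 = -420 - 34 = -454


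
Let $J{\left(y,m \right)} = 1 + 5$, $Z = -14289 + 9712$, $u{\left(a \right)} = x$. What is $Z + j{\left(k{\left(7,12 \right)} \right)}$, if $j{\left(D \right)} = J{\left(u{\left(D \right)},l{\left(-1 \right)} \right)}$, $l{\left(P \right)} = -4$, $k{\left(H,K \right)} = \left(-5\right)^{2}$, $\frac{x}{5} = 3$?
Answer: $-4571$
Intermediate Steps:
$x = 15$ ($x = 5 \cdot 3 = 15$)
$k{\left(H,K \right)} = 25$
$u{\left(a \right)} = 15$
$Z = -4577$
$J{\left(y,m \right)} = 6$
$j{\left(D \right)} = 6$
$Z + j{\left(k{\left(7,12 \right)} \right)} = -4577 + 6 = -4571$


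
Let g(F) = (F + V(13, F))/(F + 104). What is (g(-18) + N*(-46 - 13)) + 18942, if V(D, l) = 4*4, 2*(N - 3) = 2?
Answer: 804357/43 ≈ 18706.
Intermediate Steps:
N = 4 (N = 3 + (½)*2 = 3 + 1 = 4)
V(D, l) = 16
g(F) = (16 + F)/(104 + F) (g(F) = (F + 16)/(F + 104) = (16 + F)/(104 + F))
(g(-18) + N*(-46 - 13)) + 18942 = ((16 - 18)/(104 - 18) + 4*(-46 - 13)) + 18942 = (-2/86 + 4*(-59)) + 18942 = ((1/86)*(-2) - 236) + 18942 = (-1/43 - 236) + 18942 = -10149/43 + 18942 = 804357/43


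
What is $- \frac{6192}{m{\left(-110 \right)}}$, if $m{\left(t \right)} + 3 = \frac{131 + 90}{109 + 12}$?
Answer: $\frac{374616}{71} \approx 5276.3$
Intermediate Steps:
$m{\left(t \right)} = - \frac{142}{121}$ ($m{\left(t \right)} = -3 + \frac{131 + 90}{109 + 12} = -3 + \frac{221}{121} = - \frac{142}{121}$)
$- \frac{6192}{m{\left(-110 \right)}} = - \frac{6192}{- \frac{142}{121}} = \left(-6192\right) \left(- \frac{121}{142}\right) = \frac{374616}{71}$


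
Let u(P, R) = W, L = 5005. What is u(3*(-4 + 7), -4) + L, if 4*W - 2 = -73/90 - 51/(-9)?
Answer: 1802417/360 ≈ 5006.7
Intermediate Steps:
W = 617/360 (W = 1/2 + (-73/90 - 51/(-9))/4 = 1/2 + (-73*1/90 - 51*(-1/9))/4 = 1/2 + (-73/90 + 17/3)/4 = 1/2 + (1/4)*(437/90) = 1/2 + 437/360 = 617/360 ≈ 1.7139)
u(P, R) = 617/360
u(3*(-4 + 7), -4) + L = 617/360 + 5005 = 1802417/360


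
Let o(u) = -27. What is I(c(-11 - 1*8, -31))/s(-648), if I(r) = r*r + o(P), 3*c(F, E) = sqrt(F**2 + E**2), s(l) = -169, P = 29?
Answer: -83/117 ≈ -0.70940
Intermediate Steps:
c(F, E) = sqrt(E**2 + F**2)/3 (c(F, E) = sqrt(F**2 + E**2)/3 = sqrt(E**2 + F**2)/3)
I(r) = -27 + r**2 (I(r) = r*r - 27 = r**2 - 27 = -27 + r**2)
I(c(-11 - 1*8, -31))/s(-648) = (-27 + (sqrt((-31)**2 + (-11 - 1*8)**2)/3)**2)/(-169) = (-27 + (sqrt(961 + (-11 - 8)**2)/3)**2)*(-1/169) = (-27 + (sqrt(961 + (-19)**2)/3)**2)*(-1/169) = (-27 + (sqrt(961 + 361)/3)**2)*(-1/169) = (-27 + (sqrt(1322)/3)**2)*(-1/169) = (-27 + 1322/9)*(-1/169) = (1079/9)*(-1/169) = -83/117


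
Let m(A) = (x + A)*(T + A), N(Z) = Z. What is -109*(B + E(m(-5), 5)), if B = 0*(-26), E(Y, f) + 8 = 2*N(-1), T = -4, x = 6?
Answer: 1090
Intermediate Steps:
m(A) = (-4 + A)*(6 + A) (m(A) = (6 + A)*(-4 + A) = (-4 + A)*(6 + A))
E(Y, f) = -10 (E(Y, f) = -8 + 2*(-1) = -8 - 2 = -10)
B = 0
-109*(B + E(m(-5), 5)) = -109*(0 - 10) = -109*(-10) = 1090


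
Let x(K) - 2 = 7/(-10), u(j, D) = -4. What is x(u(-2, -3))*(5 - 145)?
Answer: -182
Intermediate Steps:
x(K) = 13/10 (x(K) = 2 + 7/(-10) = 2 + 7*(-⅒) = 2 - 7/10 = 13/10)
x(u(-2, -3))*(5 - 145) = 13*(5 - 145)/10 = (13/10)*(-140) = -182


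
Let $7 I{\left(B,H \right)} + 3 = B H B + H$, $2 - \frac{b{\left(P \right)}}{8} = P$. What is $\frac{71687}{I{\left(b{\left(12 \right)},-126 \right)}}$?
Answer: $- \frac{501809}{806529} \approx -0.62218$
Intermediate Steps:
$b{\left(P \right)} = 16 - 8 P$
$I{\left(B,H \right)} = - \frac{3}{7} + \frac{H}{7} + \frac{H B^{2}}{7}$ ($I{\left(B,H \right)} = - \frac{3}{7} + \frac{B H B + H}{7} = - \frac{3}{7} + \frac{H B^{2} + H}{7} = - \frac{3}{7} + \frac{H + H B^{2}}{7} = - \frac{3}{7} + \left(\frac{H}{7} + \frac{H B^{2}}{7}\right) = - \frac{3}{7} + \frac{H}{7} + \frac{H B^{2}}{7}$)
$\frac{71687}{I{\left(b{\left(12 \right)},-126 \right)}} = \frac{71687}{- \frac{3}{7} + \frac{1}{7} \left(-126\right) + \frac{1}{7} \left(-126\right) \left(16 - 96\right)^{2}} = \frac{71687}{- \frac{3}{7} - 18 + \frac{1}{7} \left(-126\right) \left(16 - 96\right)^{2}} = \frac{71687}{- \frac{3}{7} - 18 + \frac{1}{7} \left(-126\right) \left(-80\right)^{2}} = \frac{71687}{- \frac{3}{7} - 18 + \frac{1}{7} \left(-126\right) 6400} = \frac{71687}{- \frac{3}{7} - 18 - 115200} = \frac{71687}{- \frac{806529}{7}} = 71687 \left(- \frac{7}{806529}\right) = - \frac{501809}{806529}$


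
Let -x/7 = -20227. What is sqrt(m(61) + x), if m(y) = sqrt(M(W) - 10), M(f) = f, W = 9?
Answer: sqrt(141589 + I) ≈ 376.28 + 0.001*I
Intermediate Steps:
x = 141589 (x = -7*(-20227) = 141589)
m(y) = I (m(y) = sqrt(9 - 10) = sqrt(-1) = I)
sqrt(m(61) + x) = sqrt(I + 141589) = sqrt(141589 + I)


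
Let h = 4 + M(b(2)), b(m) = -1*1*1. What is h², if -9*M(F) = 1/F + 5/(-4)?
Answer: 289/16 ≈ 18.063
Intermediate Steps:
b(m) = -1 (b(m) = -1*1 = -1)
M(F) = 5/36 - 1/(9*F) (M(F) = -(1/F + 5/(-4))/9 = -(1/F + 5*(-¼))/9 = -(1/F - 5/4)/9 = -(-5/4 + 1/F)/9 = 5/36 - 1/(9*F))
h = 17/4 (h = 4 + (1/36)*(-4 + 5*(-1))/(-1) = 4 + (1/36)*(-1)*(-4 - 5) = 4 + (1/36)*(-1)*(-9) = 4 + ¼ = 17/4 ≈ 4.2500)
h² = (17/4)² = 289/16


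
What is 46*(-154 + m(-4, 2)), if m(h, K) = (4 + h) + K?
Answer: -6992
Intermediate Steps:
m(h, K) = 4 + K + h
46*(-154 + m(-4, 2)) = 46*(-154 + (4 + 2 - 4)) = 46*(-154 + 2) = 46*(-152) = -6992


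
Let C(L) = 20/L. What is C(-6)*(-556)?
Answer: 5560/3 ≈ 1853.3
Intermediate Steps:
C(-6)*(-556) = (20/(-6))*(-556) = (20*(-1/6))*(-556) = -10/3*(-556) = 5560/3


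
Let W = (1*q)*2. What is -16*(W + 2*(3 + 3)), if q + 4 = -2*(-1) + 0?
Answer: -128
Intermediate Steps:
q = -2 (q = -4 + (-2*(-1) + 0) = -4 + (2 + 0) = -4 + 2 = -2)
W = -4 (W = (1*(-2))*2 = -2*2 = -4)
-16*(W + 2*(3 + 3)) = -16*(-4 + 2*(3 + 3)) = -16*(-4 + 2*6) = -16*(-4 + 12) = -16*8 = -128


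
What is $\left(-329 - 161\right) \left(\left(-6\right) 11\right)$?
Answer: $32340$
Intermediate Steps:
$\left(-329 - 161\right) \left(\left(-6\right) 11\right) = \left(-329 - 161\right) \left(-66\right) = \left(-490\right) \left(-66\right) = 32340$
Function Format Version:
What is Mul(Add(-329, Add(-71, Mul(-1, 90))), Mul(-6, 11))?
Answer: 32340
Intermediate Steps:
Mul(Add(-329, Add(-71, Mul(-1, 90))), Mul(-6, 11)) = Mul(Add(-329, Add(-71, -90)), -66) = Mul(Add(-329, -161), -66) = Mul(-490, -66) = 32340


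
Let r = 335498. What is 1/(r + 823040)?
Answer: 1/1158538 ≈ 8.6316e-7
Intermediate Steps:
1/(r + 823040) = 1/(335498 + 823040) = 1/1158538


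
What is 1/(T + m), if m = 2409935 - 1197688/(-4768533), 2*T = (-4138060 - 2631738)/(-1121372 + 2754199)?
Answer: 158901825159/382942780516895906 ≈ 4.1495e-7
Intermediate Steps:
T = -483557/233261 (T = ((-4138060 - 2631738)/(-1121372 + 2754199))/2 = (-6769798/1632827)/2 = (-6769798*1/1632827)/2 = (½)*(-967114/233261) = -483557/233261 ≈ -2.0730)
m = 11491855773043/4768533 (m = 2409935 - 1197688*(-1)/4768533 = 2409935 - 1*(-1197688/4768533) = 2409935 + 1197688/4768533 = 11491855773043/4768533 ≈ 2.4099e+6)
1/(T + m) = 1/(-483557/233261 + 11491855773043/4768533) = 1/(382942780516895906/158901825159) = 158901825159/382942780516895906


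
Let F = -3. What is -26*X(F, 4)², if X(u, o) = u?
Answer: -234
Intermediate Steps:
-26*X(F, 4)² = -26*(-3)² = -26*9 = -234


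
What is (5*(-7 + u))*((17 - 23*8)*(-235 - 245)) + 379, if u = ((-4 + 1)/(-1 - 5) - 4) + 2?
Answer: -3406421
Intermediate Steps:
u = -3/2 (u = (-3/(-6) - 4) + 2 = (-3*(-⅙) - 4) + 2 = (½ - 4) + 2 = -7/2 + 2 = -3/2 ≈ -1.5000)
(5*(-7 + u))*((17 - 23*8)*(-235 - 245)) + 379 = (5*(-7 - 3/2))*((17 - 23*8)*(-235 - 245)) + 379 = (5*(-17/2))*((17 - 184)*(-480)) + 379 = -(-14195)*(-480)/2 + 379 = -85/2*80160 + 379 = -3406800 + 379 = -3406421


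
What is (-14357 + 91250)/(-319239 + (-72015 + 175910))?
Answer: -76893/215344 ≈ -0.35707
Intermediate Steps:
(-14357 + 91250)/(-319239 + (-72015 + 175910)) = 76893/(-319239 + 103895) = 76893/(-215344) = 76893*(-1/215344) = -76893/215344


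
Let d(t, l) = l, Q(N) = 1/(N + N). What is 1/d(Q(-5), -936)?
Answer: -1/936 ≈ -0.0010684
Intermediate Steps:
Q(N) = 1/(2*N)
1/d(Q(-5), -936) = 1/(-936) = -1/936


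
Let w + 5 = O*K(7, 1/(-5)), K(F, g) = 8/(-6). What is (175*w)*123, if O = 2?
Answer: -165025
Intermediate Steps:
K(F, g) = -4/3 (K(F, g) = 8*(-⅙) = -4/3)
w = -23/3 (w = -5 + 2*(-4/3) = -5 - 8/3 = -23/3 ≈ -7.6667)
(175*w)*123 = (175*(-23/3))*123 = -4025/3*123 = -165025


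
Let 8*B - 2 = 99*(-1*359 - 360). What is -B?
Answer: 71179/8 ≈ 8897.4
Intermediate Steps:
B = -71179/8 (B = ¼ + (99*(-1*359 - 360))/8 = ¼ + (99*(-359 - 360))/8 = ¼ + (99*(-719))/8 = ¼ + (⅛)*(-71181) = ¼ - 71181/8 = -71179/8 ≈ -8897.4)
-B = -1*(-71179/8) = 71179/8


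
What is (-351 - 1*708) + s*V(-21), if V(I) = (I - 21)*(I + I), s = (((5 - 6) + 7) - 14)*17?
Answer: -240963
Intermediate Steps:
s = -136 (s = ((-1 + 7) - 14)*17 = (6 - 14)*17 = -8*17 = -136)
V(I) = 2*I*(-21 + I) (V(I) = (-21 + I)*(2*I) = 2*I*(-21 + I))
(-351 - 1*708) + s*V(-21) = (-351 - 1*708) - 272*(-21)*(-21 - 21) = (-351 - 708) - 272*(-21)*(-42) = -1059 - 136*1764 = -1059 - 239904 = -240963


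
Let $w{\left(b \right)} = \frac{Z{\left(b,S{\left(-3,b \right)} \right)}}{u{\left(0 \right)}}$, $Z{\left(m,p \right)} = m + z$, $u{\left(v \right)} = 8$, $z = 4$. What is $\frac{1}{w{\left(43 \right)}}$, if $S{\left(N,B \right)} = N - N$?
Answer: $\frac{8}{47} \approx 0.17021$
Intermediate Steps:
$S{\left(N,B \right)} = 0$
$Z{\left(m,p \right)} = 4 + m$ ($Z{\left(m,p \right)} = m + 4 = 4 + m$)
$w{\left(b \right)} = \frac{1}{2} + \frac{b}{8}$ ($w{\left(b \right)} = \frac{4 + b}{8} = \left(4 + b\right) \frac{1}{8} = \frac{1}{2} + \frac{b}{8}$)
$\frac{1}{w{\left(43 \right)}} = \frac{1}{\frac{1}{2} + \frac{1}{8} \cdot 43} = \frac{1}{\frac{1}{2} + \frac{43}{8}} = \frac{1}{\frac{47}{8}} = \frac{8}{47}$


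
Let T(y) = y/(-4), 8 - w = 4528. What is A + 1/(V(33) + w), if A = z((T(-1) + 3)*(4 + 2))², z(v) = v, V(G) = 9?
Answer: 6861227/18044 ≈ 380.25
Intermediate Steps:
w = -4520 (w = 8 - 1*4528 = 8 - 4528 = -4520)
T(y) = -y/4 (T(y) = y*(-¼) = -y/4)
A = 1521/4 (A = ((-¼*(-1) + 3)*(4 + 2))² = ((¼ + 3)*6)² = ((13/4)*6)² = (39/2)² = 1521/4 ≈ 380.25)
A + 1/(V(33) + w) = 1521/4 + 1/(9 - 4520) = 1521/4 + 1/(-4511) = 1521/4 - 1/4511 = 6861227/18044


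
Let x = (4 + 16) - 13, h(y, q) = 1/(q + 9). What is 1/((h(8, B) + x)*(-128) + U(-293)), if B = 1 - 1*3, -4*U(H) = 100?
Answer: -7/6575 ≈ -0.0010646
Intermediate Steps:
U(H) = -25 (U(H) = -¼*100 = -25)
B = -2 (B = 1 - 3 = -2)
h(y, q) = 1/(9 + q)
x = 7 (x = 20 - 13 = 7)
1/((h(8, B) + x)*(-128) + U(-293)) = 1/((1/(9 - 2) + 7)*(-128) - 25) = 1/((1/7 + 7)*(-128) - 25) = 1/((⅐ + 7)*(-128) - 25) = 1/((50/7)*(-128) - 25) = 1/(-6400/7 - 25) = 1/(-6575/7) = -7/6575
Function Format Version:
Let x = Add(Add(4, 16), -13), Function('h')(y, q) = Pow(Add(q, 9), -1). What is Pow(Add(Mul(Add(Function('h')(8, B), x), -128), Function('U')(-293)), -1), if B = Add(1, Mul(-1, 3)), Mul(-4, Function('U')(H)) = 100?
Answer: Rational(-7, 6575) ≈ -0.0010646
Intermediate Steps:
Function('U')(H) = -25 (Function('U')(H) = Mul(Rational(-1, 4), 100) = -25)
B = -2 (B = Add(1, -3) = -2)
Function('h')(y, q) = Pow(Add(9, q), -1)
x = 7 (x = Add(20, -13) = 7)
Pow(Add(Mul(Add(Function('h')(8, B), x), -128), Function('U')(-293)), -1) = Pow(Add(Mul(Add(Pow(Add(9, -2), -1), 7), -128), -25), -1) = Pow(Add(Mul(Add(Pow(7, -1), 7), -128), -25), -1) = Pow(Add(Mul(Add(Rational(1, 7), 7), -128), -25), -1) = Pow(Add(Mul(Rational(50, 7), -128), -25), -1) = Pow(Add(Rational(-6400, 7), -25), -1) = Pow(Rational(-6575, 7), -1) = Rational(-7, 6575)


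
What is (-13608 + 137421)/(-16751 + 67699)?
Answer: 123813/50948 ≈ 2.4302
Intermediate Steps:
(-13608 + 137421)/(-16751 + 67699) = 123813/50948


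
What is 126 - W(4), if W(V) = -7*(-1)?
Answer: 119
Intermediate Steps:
W(V) = 7
126 - W(4) = 126 - 1*7 = 126 - 7 = 119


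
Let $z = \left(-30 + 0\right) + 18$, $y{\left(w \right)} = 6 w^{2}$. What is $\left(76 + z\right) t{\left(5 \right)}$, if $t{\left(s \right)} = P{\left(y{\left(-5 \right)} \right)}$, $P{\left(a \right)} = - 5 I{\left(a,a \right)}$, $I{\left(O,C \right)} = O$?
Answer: $-48000$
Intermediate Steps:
$z = -12$ ($z = -30 + 18 = -12$)
$P{\left(a \right)} = - 5 a$
$t{\left(s \right)} = -750$ ($t{\left(s \right)} = - 5 \cdot 6 \left(-5\right)^{2} = - 5 \cdot 6 \cdot 25 = \left(-5\right) 150 = -750$)
$\left(76 + z\right) t{\left(5 \right)} = \left(76 - 12\right) \left(-750\right) = 64 \left(-750\right) = -48000$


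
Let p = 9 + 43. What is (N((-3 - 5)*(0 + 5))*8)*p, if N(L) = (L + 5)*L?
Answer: 582400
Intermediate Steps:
N(L) = L*(5 + L) (N(L) = (5 + L)*L = L*(5 + L))
p = 52
(N((-3 - 5)*(0 + 5))*8)*p = ((((-3 - 5)*(0 + 5))*(5 + (-3 - 5)*(0 + 5)))*8)*52 = (((-8*5)*(5 - 8*5))*8)*52 = (-40*(5 - 40)*8)*52 = (-40*(-35)*8)*52 = (1400*8)*52 = 11200*52 = 582400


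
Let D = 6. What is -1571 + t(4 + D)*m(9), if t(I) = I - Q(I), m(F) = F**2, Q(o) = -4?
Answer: -437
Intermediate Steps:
t(I) = 4 + I (t(I) = I - 1*(-4) = I + 4 = 4 + I)
-1571 + t(4 + D)*m(9) = -1571 + (4 + (4 + 6))*9**2 = -1571 + (4 + 10)*81 = -1571 + 14*81 = -1571 + 1134 = -437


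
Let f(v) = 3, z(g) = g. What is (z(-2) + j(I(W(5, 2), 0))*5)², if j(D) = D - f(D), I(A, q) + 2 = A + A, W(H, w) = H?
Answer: 529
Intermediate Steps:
I(A, q) = -2 + 2*A (I(A, q) = -2 + (A + A) = -2 + 2*A)
j(D) = -3 + D (j(D) = D - 1*3 = D - 3 = -3 + D)
(z(-2) + j(I(W(5, 2), 0))*5)² = (-2 + (-3 + (-2 + 2*5))*5)² = (-2 + (-3 + (-2 + 10))*5)² = (-2 + (-3 + 8)*5)² = (-2 + 5*5)² = (-2 + 25)² = 23² = 529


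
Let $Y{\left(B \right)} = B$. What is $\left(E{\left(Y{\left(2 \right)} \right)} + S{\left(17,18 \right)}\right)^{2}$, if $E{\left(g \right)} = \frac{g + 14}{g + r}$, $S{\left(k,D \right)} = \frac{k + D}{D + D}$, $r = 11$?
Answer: $\frac{1062961}{219024} \approx 4.8532$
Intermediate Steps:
$S{\left(k,D \right)} = \frac{D + k}{2 D}$
$E{\left(g \right)} = \frac{14 + g}{11 + g}$ ($E{\left(g \right)} = \frac{g + 14}{g + 11} = \frac{14 + g}{11 + g}$)
$\left(E{\left(Y{\left(2 \right)} \right)} + S{\left(17,18 \right)}\right)^{2} = \left(\frac{14 + 2}{11 + 2} + \frac{18 + 17}{2 \cdot 18}\right)^{2} = \left(\frac{1}{13} \cdot 16 + \frac{1}{2} \cdot \frac{1}{18} \cdot 35\right)^{2} = \left(\frac{1}{13} \cdot 16 + \frac{35}{36}\right)^{2} = \left(\frac{16}{13} + \frac{35}{36}\right)^{2} = \left(\frac{1031}{468}\right)^{2} = \frac{1062961}{219024}$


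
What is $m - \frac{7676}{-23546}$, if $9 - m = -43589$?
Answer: $\frac{513283092}{11773} \approx 43598.0$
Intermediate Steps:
$m = 43598$ ($m = 9 - -43589 = 9 + 43589 = 43598$)
$m - \frac{7676}{-23546} = 43598 - \frac{7676}{-23546} = 43598 - - \frac{3838}{11773} = 43598 + \frac{3838}{11773} = \frac{513283092}{11773}$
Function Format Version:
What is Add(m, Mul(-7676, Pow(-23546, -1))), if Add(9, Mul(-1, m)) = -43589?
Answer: Rational(513283092, 11773) ≈ 43598.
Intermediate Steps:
m = 43598 (m = Add(9, Mul(-1, -43589)) = Add(9, 43589) = 43598)
Add(m, Mul(-7676, Pow(-23546, -1))) = Add(43598, Mul(-7676, Pow(-23546, -1))) = Add(43598, Mul(-7676, Rational(-1, 23546))) = Add(43598, Rational(3838, 11773)) = Rational(513283092, 11773)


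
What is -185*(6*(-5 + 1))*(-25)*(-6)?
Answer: 666000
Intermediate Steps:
-185*(6*(-5 + 1))*(-25)*(-6) = -185*(6*(-4))*(-25)*(-6) = -185*(-24*(-25))*(-6) = -111000*(-6) = -185*(-3600) = 666000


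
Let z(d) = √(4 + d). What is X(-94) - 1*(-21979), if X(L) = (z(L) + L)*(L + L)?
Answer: 39651 - 564*I*√10 ≈ 39651.0 - 1783.5*I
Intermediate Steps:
X(L) = 2*L*(L + √(4 + L)) (X(L) = (√(4 + L) + L)*(L + L) = (L + √(4 + L))*(2*L) = 2*L*(L + √(4 + L)))
X(-94) - 1*(-21979) = 2*(-94)*(-94 + √(4 - 94)) - 1*(-21979) = 2*(-94)*(-94 + √(-90)) + 21979 = 2*(-94)*(-94 + 3*I*√10) + 21979 = (17672 - 564*I*√10) + 21979 = 39651 - 564*I*√10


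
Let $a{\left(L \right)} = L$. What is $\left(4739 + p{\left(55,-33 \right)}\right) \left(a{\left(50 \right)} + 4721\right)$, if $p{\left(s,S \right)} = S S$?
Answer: $27805388$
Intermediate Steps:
$p{\left(s,S \right)} = S^{2}$
$\left(4739 + p{\left(55,-33 \right)}\right) \left(a{\left(50 \right)} + 4721\right) = \left(4739 + \left(-33\right)^{2}\right) \left(50 + 4721\right) = \left(4739 + 1089\right) 4771 = 5828 \cdot 4771 = 27805388$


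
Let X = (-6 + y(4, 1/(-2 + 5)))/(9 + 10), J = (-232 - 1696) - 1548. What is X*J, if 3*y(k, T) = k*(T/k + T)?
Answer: 170324/171 ≈ 996.05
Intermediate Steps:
y(k, T) = k*(T + T/k)/3 (y(k, T) = (k*(T/k + T))/3 = (k*(T + T/k))/3 = k*(T + T/k)/3)
J = -3476 (J = -1928 - 1548 = -3476)
X = -49/171 (X = (-6 + (1 + 4)/(3*(-2 + 5)))/(9 + 10) = (-6 + (⅓)*5/3)/19 = (-6 + (⅓)*(⅓)*5)*(1/19) = (-6 + 5/9)*(1/19) = -49/9*1/19 = -49/171 ≈ -0.28655)
X*J = -49/171*(-3476) = 170324/171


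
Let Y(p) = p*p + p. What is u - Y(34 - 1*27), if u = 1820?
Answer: 1764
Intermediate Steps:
Y(p) = p + p² (Y(p) = p² + p = p + p²)
u - Y(34 - 1*27) = 1820 - (34 - 1*27)*(1 + (34 - 1*27)) = 1820 - (34 - 27)*(1 + (34 - 27)) = 1820 - 7*(1 + 7) = 1820 - 7*8 = 1820 - 1*56 = 1820 - 56 = 1764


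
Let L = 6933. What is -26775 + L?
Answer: -19842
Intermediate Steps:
-26775 + L = -26775 + 6933 = -19842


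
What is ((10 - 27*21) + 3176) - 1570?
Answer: 1049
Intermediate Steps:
((10 - 27*21) + 3176) - 1570 = ((10 - 567) + 3176) - 1570 = (-557 + 3176) - 1570 = 2619 - 1570 = 1049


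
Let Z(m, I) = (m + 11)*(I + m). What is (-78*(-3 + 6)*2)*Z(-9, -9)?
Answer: 16848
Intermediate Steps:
Z(m, I) = (11 + m)*(I + m)
(-78*(-3 + 6)*2)*Z(-9, -9) = (-78*(-3 + 6)*2)*((-9)**2 + 11*(-9) + 11*(-9) - 9*(-9)) = (-234*2)*(81 - 99 - 99 + 81) = -78*6*(-36) = -468*(-36) = 16848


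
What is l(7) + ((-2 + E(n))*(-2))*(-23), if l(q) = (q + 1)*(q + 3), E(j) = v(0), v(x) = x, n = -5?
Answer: -12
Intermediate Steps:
E(j) = 0
l(q) = (1 + q)*(3 + q)
l(7) + ((-2 + E(n))*(-2))*(-23) = (3 + 7² + 4*7) + ((-2 + 0)*(-2))*(-23) = (3 + 49 + 28) - 2*(-2)*(-23) = 80 + 4*(-23) = 80 - 92 = -12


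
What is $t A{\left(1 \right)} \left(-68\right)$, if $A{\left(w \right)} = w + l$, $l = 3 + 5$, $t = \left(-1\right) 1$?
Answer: $612$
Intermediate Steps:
$t = -1$
$l = 8$
$A{\left(w \right)} = 8 + w$ ($A{\left(w \right)} = w + 8 = 8 + w$)
$t A{\left(1 \right)} \left(-68\right) = - (8 + 1) \left(-68\right) = \left(-1\right) 9 \left(-68\right) = \left(-9\right) \left(-68\right) = 612$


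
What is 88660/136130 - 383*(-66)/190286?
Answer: 1015592545/1295181659 ≈ 0.78413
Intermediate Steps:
88660/136130 - 383*(-66)/190286 = 88660*(1/136130) + 25278*(1/190286) = 8866/13613 + 12639/95143 = 1015592545/1295181659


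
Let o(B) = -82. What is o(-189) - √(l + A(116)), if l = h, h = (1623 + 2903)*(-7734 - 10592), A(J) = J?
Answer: -82 - 152*I*√3590 ≈ -82.0 - 9107.3*I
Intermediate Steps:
h = -82943476 (h = 4526*(-18326) = -82943476)
l = -82943476
o(-189) - √(l + A(116)) = -82 - √(-82943476 + 116) = -82 - √(-82943360) = -82 - 152*I*√3590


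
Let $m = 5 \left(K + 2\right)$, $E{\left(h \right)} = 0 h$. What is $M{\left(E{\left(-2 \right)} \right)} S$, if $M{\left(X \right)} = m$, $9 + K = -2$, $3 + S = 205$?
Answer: $-9090$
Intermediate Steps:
$S = 202$ ($S = -3 + 205 = 202$)
$K = -11$ ($K = -9 - 2 = -11$)
$E{\left(h \right)} = 0$
$m = -45$ ($m = 5 \left(-11 + 2\right) = 5 \left(-9\right) = -45$)
$M{\left(X \right)} = -45$
$M{\left(E{\left(-2 \right)} \right)} S = \left(-45\right) 202 = -9090$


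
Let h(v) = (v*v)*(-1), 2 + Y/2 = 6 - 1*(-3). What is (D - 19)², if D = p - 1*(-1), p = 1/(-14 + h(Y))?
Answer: 14295961/44100 ≈ 324.17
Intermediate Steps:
Y = 14 (Y = -4 + 2*(6 - 1*(-3)) = -4 + 2*(6 + 3) = -4 + 2*9 = -4 + 18 = 14)
h(v) = -v² (h(v) = v²*(-1) = -v²)
p = -1/210 (p = 1/(-14 - 1*14²) = 1/(-14 - 1*196) = 1/(-14 - 196) = 1/(-210) = -1/210 ≈ -0.0047619)
D = 209/210 (D = -1/210 - 1*(-1) = -1/210 + 1 = 209/210 ≈ 0.99524)
(D - 19)² = (209/210 - 19)² = (-3781/210)² = 14295961/44100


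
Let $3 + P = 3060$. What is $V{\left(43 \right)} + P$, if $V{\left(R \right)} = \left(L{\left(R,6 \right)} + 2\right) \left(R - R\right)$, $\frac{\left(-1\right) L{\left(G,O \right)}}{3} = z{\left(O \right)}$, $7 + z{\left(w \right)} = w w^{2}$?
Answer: $3057$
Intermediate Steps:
$z{\left(w \right)} = -7 + w^{3}$ ($z{\left(w \right)} = -7 + w w^{2} = -7 + w^{3}$)
$P = 3057$ ($P = -3 + 3060 = 3057$)
$L{\left(G,O \right)} = 21 - 3 O^{3}$ ($L{\left(G,O \right)} = - 3 \left(-7 + O^{3}\right) = 21 - 3 O^{3}$)
$V{\left(R \right)} = 0$ ($V{\left(R \right)} = \left(\left(21 - 3 \cdot 6^{3}\right) + 2\right) \left(R - R\right) = \left(\left(21 - 648\right) + 2\right) 0 = \left(-627 + 2\right) 0 = \left(-625\right) 0 = 0$)
$V{\left(43 \right)} + P = 0 + 3057 = 3057$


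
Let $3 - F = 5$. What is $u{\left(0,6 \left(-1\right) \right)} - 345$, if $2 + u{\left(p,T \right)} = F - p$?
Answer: $-349$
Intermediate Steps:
$F = -2$ ($F = 3 - 5 = -2$)
$u{\left(p,T \right)} = -4 - p$ ($u{\left(p,T \right)} = -2 - \left(2 + p\right) = -4 - p$)
$u{\left(0,6 \left(-1\right) \right)} - 345 = \left(-4 - 0\right) - 345 = \left(-4 + 0\right) - 345 = -4 - 345 = -349$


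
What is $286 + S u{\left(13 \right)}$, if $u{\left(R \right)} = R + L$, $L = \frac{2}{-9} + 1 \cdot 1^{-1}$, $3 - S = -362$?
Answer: $\frac{47834}{9} \approx 5314.9$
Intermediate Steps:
$S = 365$ ($S = 3 - -362 = 3 + 362 = 365$)
$L = \frac{7}{9}$ ($L = 2 \left(- \frac{1}{9}\right) + 1 \cdot 1 = - \frac{2}{9} + 1 = \frac{7}{9} \approx 0.77778$)
$u{\left(R \right)} = \frac{7}{9} + R$ ($u{\left(R \right)} = R + \frac{7}{9} = \frac{7}{9} + R$)
$286 + S u{\left(13 \right)} = 286 + 365 \left(\frac{7}{9} + 13\right) = 286 + 365 \cdot \frac{124}{9} = 286 + \frac{45260}{9} = \frac{47834}{9}$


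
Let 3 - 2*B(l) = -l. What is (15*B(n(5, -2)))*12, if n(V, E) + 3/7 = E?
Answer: 360/7 ≈ 51.429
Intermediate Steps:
n(V, E) = -3/7 + E
B(l) = 3/2 + l/2 (B(l) = 3/2 - (-1)*l/2 = 3/2 + l/2)
(15*B(n(5, -2)))*12 = (15*(3/2 + (-3/7 - 2)/2))*12 = (15*(3/2 + (½)*(-17/7)))*12 = (15*(3/2 - 17/14))*12 = (15*(2/7))*12 = (30/7)*12 = 360/7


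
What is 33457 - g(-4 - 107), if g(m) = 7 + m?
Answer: 33561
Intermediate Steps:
33457 - g(-4 - 107) = 33457 - (7 + (-4 - 107)) = 33457 - (7 - 111) = 33457 - 1*(-104) = 33457 + 104 = 33561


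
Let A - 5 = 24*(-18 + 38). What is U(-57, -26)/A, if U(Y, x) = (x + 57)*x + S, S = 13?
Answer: -793/485 ≈ -1.6351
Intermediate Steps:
U(Y, x) = 13 + x*(57 + x) (U(Y, x) = (x + 57)*x + 13 = (57 + x)*x + 13 = x*(57 + x) + 13 = 13 + x*(57 + x))
A = 485 (A = 5 + 24*(-18 + 38) = 5 + 24*20 = 5 + 480 = 485)
U(-57, -26)/A = (13 + (-26)² + 57*(-26))/485 = (13 + 676 - 1482)*(1/485) = -793*1/485 = -793/485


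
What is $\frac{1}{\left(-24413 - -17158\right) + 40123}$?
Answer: $\frac{1}{32868} \approx 3.0425 \cdot 10^{-5}$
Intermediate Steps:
$\frac{1}{\left(-24413 - -17158\right) + 40123} = \frac{1}{\left(-24413 + 17158\right) + 40123} = \frac{1}{-7255 + 40123} = \frac{1}{32868}$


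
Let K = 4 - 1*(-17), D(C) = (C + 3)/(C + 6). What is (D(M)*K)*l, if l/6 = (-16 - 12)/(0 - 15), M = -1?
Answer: 2352/25 ≈ 94.080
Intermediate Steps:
D(C) = (3 + C)/(6 + C)
K = 21 (K = 4 + 17 = 21)
l = 56/5 (l = 6*((-16 - 12)/(0 - 15)) = 6*(-28/(-15)) = 6*(-28*(-1/15)) = 6*(28/15) = 56/5 ≈ 11.200)
(D(M)*K)*l = (((3 - 1)/(6 - 1))*21)*(56/5) = ((2/5)*21)*(56/5) = (((⅕)*2)*21)*(56/5) = ((⅖)*21)*(56/5) = (42/5)*(56/5) = 2352/25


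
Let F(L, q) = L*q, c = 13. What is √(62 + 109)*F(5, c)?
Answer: 195*√19 ≈ 849.99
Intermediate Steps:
√(62 + 109)*F(5, c) = √(62 + 109)*(5*13) = √171*65 = (3*√19)*65 = 195*√19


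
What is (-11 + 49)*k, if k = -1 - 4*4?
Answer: -646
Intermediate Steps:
k = -17 (k = -1 - 16 = -17)
(-11 + 49)*k = (-11 + 49)*(-17) = 38*(-17) = -646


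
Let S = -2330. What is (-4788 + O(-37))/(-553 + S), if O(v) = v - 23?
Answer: 1616/961 ≈ 1.6816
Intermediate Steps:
O(v) = -23 + v
(-4788 + O(-37))/(-553 + S) = (-4788 + (-23 - 37))/(-553 - 2330) = (-4788 - 60)/(-2883) = -4848*(-1/2883) = 1616/961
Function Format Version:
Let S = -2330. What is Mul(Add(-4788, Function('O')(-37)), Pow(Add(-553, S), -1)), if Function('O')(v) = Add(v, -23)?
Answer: Rational(1616, 961) ≈ 1.6816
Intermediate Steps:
Function('O')(v) = Add(-23, v)
Mul(Add(-4788, Function('O')(-37)), Pow(Add(-553, S), -1)) = Mul(Add(-4788, Add(-23, -37)), Pow(Add(-553, -2330), -1)) = Mul(Add(-4788, -60), Pow(-2883, -1)) = Mul(-4848, Rational(-1, 2883)) = Rational(1616, 961)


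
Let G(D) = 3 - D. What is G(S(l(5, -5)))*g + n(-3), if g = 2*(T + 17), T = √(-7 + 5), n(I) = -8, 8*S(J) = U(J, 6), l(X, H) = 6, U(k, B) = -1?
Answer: 393/4 + 25*I*√2/4 ≈ 98.25 + 8.8388*I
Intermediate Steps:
S(J) = -⅛ (S(J) = (⅛)*(-1) = -⅛)
T = I*√2 (T = √(-2) = I*√2 ≈ 1.4142*I)
g = 34 + 2*I*√2 (g = 2*(I*√2 + 17) = 2*(17 + I*√2) = 34 + 2*I*√2 ≈ 34.0 + 2.8284*I)
G(S(l(5, -5)))*g + n(-3) = (3 - 1*(-⅛))*(34 + 2*I*√2) - 8 = (3 + ⅛)*(34 + 2*I*√2) - 8 = 25*(34 + 2*I*√2)/8 - 8 = (425/4 + 25*I*√2/4) - 8 = 393/4 + 25*I*√2/4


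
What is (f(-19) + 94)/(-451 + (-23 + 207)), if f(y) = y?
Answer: -25/89 ≈ -0.28090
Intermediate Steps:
(f(-19) + 94)/(-451 + (-23 + 207)) = (-19 + 94)/(-451 + (-23 + 207)) = 75/(-451 + 184) = 75/(-267) = 75*(-1/267) = -25/89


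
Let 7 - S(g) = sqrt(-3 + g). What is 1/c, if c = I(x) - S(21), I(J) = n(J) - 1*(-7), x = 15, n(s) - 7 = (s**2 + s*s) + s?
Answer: 236/111383 - 3*sqrt(2)/222766 ≈ 0.0020998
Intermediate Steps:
S(g) = 7 - sqrt(-3 + g)
n(s) = 7 + s + 2*s**2 (n(s) = 7 + ((s**2 + s*s) + s) = 7 + ((s**2 + s**2) + s) = 7 + (2*s**2 + s) = 7 + (s + 2*s**2) = 7 + s + 2*s**2)
I(J) = 14 + J + 2*J**2 (I(J) = (7 + J + 2*J**2) - 1*(-7) = (7 + J + 2*J**2) + 7 = 14 + J + 2*J**2)
c = 472 + 3*sqrt(2) (c = (14 + 15 + 2*15**2) - (7 - sqrt(-3 + 21)) = (14 + 15 + 2*225) - (7 - sqrt(18)) = (14 + 15 + 450) - (7 - 3*sqrt(2)) = 479 - (7 - 3*sqrt(2)) = 479 + (-7 + 3*sqrt(2)) = 472 + 3*sqrt(2) ≈ 476.24)
1/c = 1/(472 + 3*sqrt(2))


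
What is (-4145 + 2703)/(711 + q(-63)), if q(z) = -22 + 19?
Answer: -721/354 ≈ -2.0367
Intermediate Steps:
q(z) = -3
(-4145 + 2703)/(711 + q(-63)) = (-4145 + 2703)/(711 - 3) = -1442/708 = -1442*1/708 = -721/354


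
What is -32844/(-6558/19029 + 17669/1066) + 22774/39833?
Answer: -2947860997283114/1457146786701 ≈ -2023.0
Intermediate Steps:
-32844/(-6558/19029 + 17669/1066) + 22774/39833 = -32844/(-6558*1/19029 + 17669*(1/1066)) + 22774*(1/39833) = -32844/(-2186/6343 + 17669/1066) + 22774/39833 = -32844/109744191/6761638 + 22774/39833 = -32844*6761638/109744191 + 22774/39833 = -74026412824/36581397 + 22774/39833 = -2947860997283114/1457146786701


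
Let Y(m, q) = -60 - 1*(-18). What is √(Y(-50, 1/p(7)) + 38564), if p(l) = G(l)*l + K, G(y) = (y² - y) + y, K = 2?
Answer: √38522 ≈ 196.27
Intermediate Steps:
G(y) = y²
p(l) = 2 + l³ (p(l) = l²*l + 2 = l³ + 2 = 2 + l³)
Y(m, q) = -42 (Y(m, q) = -60 + 18 = -42)
√(Y(-50, 1/p(7)) + 38564) = √(-42 + 38564) = √38522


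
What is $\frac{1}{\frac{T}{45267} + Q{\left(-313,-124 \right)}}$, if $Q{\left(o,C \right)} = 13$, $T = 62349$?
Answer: $\frac{15089}{216940} \approx 0.069554$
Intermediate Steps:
$\frac{1}{\frac{T}{45267} + Q{\left(-313,-124 \right)}} = \frac{1}{\frac{62349}{45267} + 13} = \frac{1}{62349 \cdot \frac{1}{45267} + 13} = \frac{1}{\frac{20783}{15089} + 13} = \frac{1}{\frac{216940}{15089}} = \frac{15089}{216940}$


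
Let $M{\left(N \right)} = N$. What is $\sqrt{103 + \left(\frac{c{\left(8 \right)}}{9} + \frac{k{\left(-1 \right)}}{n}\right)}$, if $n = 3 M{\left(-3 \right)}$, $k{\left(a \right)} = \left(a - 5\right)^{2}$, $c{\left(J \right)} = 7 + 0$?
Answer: $\frac{\sqrt{898}}{3} \approx 9.9889$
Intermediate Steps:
$c{\left(J \right)} = 7$
$k{\left(a \right)} = \left(-5 + a\right)^{2}$
$n = -9$ ($n = 3 \left(-3\right) = -9$)
$\sqrt{103 + \left(\frac{c{\left(8 \right)}}{9} + \frac{k{\left(-1 \right)}}{n}\right)} = \sqrt{103 + \left(\frac{7}{9} + \frac{\left(-5 - 1\right)^{2}}{-9}\right)} = \sqrt{103 + \left(7 \cdot \frac{1}{9} + \left(-6\right)^{2} \left(- \frac{1}{9}\right)\right)} = \sqrt{103 + \left(\frac{7}{9} + 36 \left(- \frac{1}{9}\right)\right)} = \sqrt{103 + \left(\frac{7}{9} - 4\right)} = \sqrt{103 - \frac{29}{9}} = \sqrt{\frac{898}{9}} = \frac{\sqrt{898}}{3}$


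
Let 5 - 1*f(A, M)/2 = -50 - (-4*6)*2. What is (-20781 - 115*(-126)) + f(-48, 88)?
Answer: -6277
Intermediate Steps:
f(A, M) = 14 (f(A, M) = 10 - 2*(-50 - (-4*6)*2) = 10 - 2*(-50 - (-24)*2) = 10 - 2*(-50 - 1*(-48)) = 10 - 2*(-50 + 48) = 10 - 2*(-2) = 10 + 4 = 14)
(-20781 - 115*(-126)) + f(-48, 88) = (-20781 - 115*(-126)) + 14 = (-20781 + 14490) + 14 = -6291 + 14 = -6277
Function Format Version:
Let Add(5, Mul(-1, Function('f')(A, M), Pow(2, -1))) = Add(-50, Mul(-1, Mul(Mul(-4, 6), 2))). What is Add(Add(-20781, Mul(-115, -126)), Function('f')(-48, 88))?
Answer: -6277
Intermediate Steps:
Function('f')(A, M) = 14 (Function('f')(A, M) = Add(10, Mul(-2, Add(-50, Mul(-1, Mul(Mul(-4, 6), 2))))) = Add(10, Mul(-2, Add(-50, Mul(-1, Mul(-24, 2))))) = Add(10, Mul(-2, Add(-50, Mul(-1, -48)))) = Add(10, Mul(-2, Add(-50, 48))) = Add(10, Mul(-2, -2)) = Add(10, 4) = 14)
Add(Add(-20781, Mul(-115, -126)), Function('f')(-48, 88)) = Add(Add(-20781, Mul(-115, -126)), 14) = Add(Add(-20781, 14490), 14) = Add(-6291, 14) = -6277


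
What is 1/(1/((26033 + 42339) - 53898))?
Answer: 14474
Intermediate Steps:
1/(1/((26033 + 42339) - 53898)) = 1/(1/(68372 - 53898)) = 1/(1/14474) = 14474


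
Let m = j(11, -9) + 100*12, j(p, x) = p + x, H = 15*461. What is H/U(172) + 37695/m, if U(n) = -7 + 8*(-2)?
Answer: -7444845/27646 ≈ -269.29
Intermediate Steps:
U(n) = -23 (U(n) = -7 - 16 = -23)
H = 6915
m = 1202 (m = (11 - 9) + 100*12 = 2 + 1200 = 1202)
H/U(172) + 37695/m = 6915/(-23) + 37695/1202 = 6915*(-1/23) + 37695*(1/1202) = -6915/23 + 37695/1202 = -7444845/27646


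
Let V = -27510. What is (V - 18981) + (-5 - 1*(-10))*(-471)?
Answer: -48846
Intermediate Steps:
(V - 18981) + (-5 - 1*(-10))*(-471) = (-27510 - 18981) + (-5 - 1*(-10))*(-471) = -46491 + (-5 + 10)*(-471) = -46491 + 5*(-471) = -46491 - 2355 = -48846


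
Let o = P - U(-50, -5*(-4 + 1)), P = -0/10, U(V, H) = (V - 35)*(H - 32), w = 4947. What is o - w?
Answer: -6392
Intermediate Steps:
U(V, H) = (-35 + V)*(-32 + H)
P = 0 (P = -0/10 = -69*0 = 0)
o = -1445 (o = 0 - (1120 - (-175)*(-4 + 1) - 32*(-50) - 5*(-4 + 1)*(-50)) = 0 - (1120 - (-175)*(-3) + 1600 - 5*(-3)*(-50)) = 0 - (1120 - 35*15 + 1600 + 15*(-50)) = 0 - (1120 - 525 + 1600 - 750) = 0 - 1*1445 = 0 - 1445 = -1445)
o - w = -1445 - 1*4947 = -1445 - 4947 = -6392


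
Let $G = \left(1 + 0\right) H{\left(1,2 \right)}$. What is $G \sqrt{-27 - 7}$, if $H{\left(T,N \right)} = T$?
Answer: $i \sqrt{34} \approx 5.8309 i$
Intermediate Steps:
$G = 1$ ($G = \left(1 + 0\right) 1 = 1 \cdot 1 = 1$)
$G \sqrt{-27 - 7} = 1 \sqrt{-27 - 7} = 1 \sqrt{-34} = 1 i \sqrt{34} = i \sqrt{34}$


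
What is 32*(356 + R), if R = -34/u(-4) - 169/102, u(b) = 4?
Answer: 564416/51 ≈ 11067.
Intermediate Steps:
R = -518/51 (R = -34/4 - 169/102 = -34*¼ - 169*1/102 = -17/2 - 169/102 = -518/51 ≈ -10.157)
32*(356 + R) = 32*(356 - 518/51) = 32*(17638/51) = 564416/51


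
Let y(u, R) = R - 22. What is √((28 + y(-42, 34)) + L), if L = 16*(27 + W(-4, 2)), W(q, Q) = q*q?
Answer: 2*√182 ≈ 26.981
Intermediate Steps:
y(u, R) = -22 + R
W(q, Q) = q²
L = 688 (L = 16*(27 + (-4)²) = 16*(27 + 16) = 16*43 = 688)
√((28 + y(-42, 34)) + L) = √((28 + (-22 + 34)) + 688) = √((28 + 12) + 688) = √(40 + 688) = √728 = 2*√182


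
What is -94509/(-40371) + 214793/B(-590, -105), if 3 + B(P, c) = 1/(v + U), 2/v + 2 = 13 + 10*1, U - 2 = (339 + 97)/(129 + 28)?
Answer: -46431086130479/604152015 ≈ -76853.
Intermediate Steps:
U = 750/157 (U = 2 + (339 + 97)/(129 + 28) = 2 + 436/157 = 750/157 ≈ 4.7771)
v = 2/21 (v = 2/(-2 + (13 + 10*1)) = 2/(-2 + (13 + 10)) = 2/(-2 + 23) = 2/21 ≈ 0.095238)
B(P, c) = -44895/16064 (B(P, c) = -3 + 1/(2/21 + 750/157) = -3 + 1/(16064/3297) = -3 + 3297/16064 = -44895/16064)
-94509/(-40371) + 214793/B(-590, -105) = -94509/(-40371) + 214793/(-44895/16064) = -94509*(-1/40371) + 214793*(-16064/44895) = 31503/13457 - 3450434752/44895 = -46431086130479/604152015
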